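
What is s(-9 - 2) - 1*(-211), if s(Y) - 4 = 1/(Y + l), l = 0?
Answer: 2364/11 ≈ 214.91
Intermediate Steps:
s(Y) = 4 + 1/Y (s(Y) = 4 + 1/(Y + 0) = 4 + 1/Y)
s(-9 - 2) - 1*(-211) = (4 + 1/(-9 - 2)) - 1*(-211) = (4 + 1/(-11)) + 211 = (4 - 1/11) + 211 = 43/11 + 211 = 2364/11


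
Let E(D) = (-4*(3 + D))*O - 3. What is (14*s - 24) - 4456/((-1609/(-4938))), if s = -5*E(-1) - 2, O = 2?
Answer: -19947426/1609 ≈ -12397.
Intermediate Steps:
E(D) = -27 - 8*D (E(D) = -4*(3 + D)*2 - 3 = (-12 - 4*D)*2 - 3 = (-24 - 8*D) - 3 = -27 - 8*D)
s = 93 (s = -5*(-27 - 8*(-1)) - 2 = -5*(-27 + 8) - 2 = -5*(-19) - 2 = 95 - 2 = 93)
(14*s - 24) - 4456/((-1609/(-4938))) = (14*93 - 24) - 4456/((-1609/(-4938))) = (1302 - 24) - 4456/((-1609*(-1/4938))) = 1278 - 4456/1609/4938 = 1278 - 4456*4938/1609 = 1278 - 1*22003728/1609 = 1278 - 22003728/1609 = -19947426/1609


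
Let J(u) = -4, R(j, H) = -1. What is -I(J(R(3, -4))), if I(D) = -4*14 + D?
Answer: 60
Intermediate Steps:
I(D) = -56 + D
-I(J(R(3, -4))) = -(-56 - 4) = -1*(-60) = 60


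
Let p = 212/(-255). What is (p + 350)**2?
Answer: 7927765444/65025 ≈ 1.2192e+5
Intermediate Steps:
p = -212/255 (p = 212*(-1/255) = -212/255 ≈ -0.83137)
(p + 350)**2 = (-212/255 + 350)**2 = (89038/255)**2 = 7927765444/65025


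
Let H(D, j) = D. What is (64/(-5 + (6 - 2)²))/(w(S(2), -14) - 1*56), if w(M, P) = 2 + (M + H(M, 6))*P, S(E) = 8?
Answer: -32/1529 ≈ -0.020929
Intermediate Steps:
w(M, P) = 2 + 2*M*P (w(M, P) = 2 + (M + M)*P = 2 + (2*M)*P = 2 + 2*M*P)
(64/(-5 + (6 - 2)²))/(w(S(2), -14) - 1*56) = (64/(-5 + (6 - 2)²))/((2 + 2*8*(-14)) - 1*56) = (64/(-5 + 4²))/((2 - 224) - 56) = (64/(-5 + 16))/(-222 - 56) = (64/11)/(-278) = ((1/11)*64)*(-1/278) = (64/11)*(-1/278) = -32/1529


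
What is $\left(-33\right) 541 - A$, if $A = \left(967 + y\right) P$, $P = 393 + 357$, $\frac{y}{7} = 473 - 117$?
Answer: $-2612103$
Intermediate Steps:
$y = 2492$ ($y = 7 \left(473 - 117\right) = 7 \cdot 356 = 2492$)
$P = 750$
$A = 2594250$ ($A = \left(967 + 2492\right) 750 = 3459 \cdot 750 = 2594250$)
$\left(-33\right) 541 - A = \left(-33\right) 541 - 2594250 = -17853 - 2594250 = -2612103$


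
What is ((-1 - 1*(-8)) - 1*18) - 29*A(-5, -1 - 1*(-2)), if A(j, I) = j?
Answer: 134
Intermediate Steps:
((-1 - 1*(-8)) - 1*18) - 29*A(-5, -1 - 1*(-2)) = ((-1 - 1*(-8)) - 1*18) - 29*(-5) = ((-1 + 8) - 18) + 145 = (7 - 18) + 145 = -11 + 145 = 134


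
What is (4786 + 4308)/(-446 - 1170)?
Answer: -4547/808 ≈ -5.6275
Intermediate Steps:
(4786 + 4308)/(-446 - 1170) = 9094/(-1616) = 9094*(-1/1616) = -4547/808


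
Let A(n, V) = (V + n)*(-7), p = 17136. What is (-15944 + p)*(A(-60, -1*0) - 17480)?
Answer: -20335520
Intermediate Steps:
A(n, V) = -7*V - 7*n
(-15944 + p)*(A(-60, -1*0) - 17480) = (-15944 + 17136)*((-(-7)*0 - 7*(-60)) - 17480) = 1192*((-7*0 + 420) - 17480) = 1192*((0 + 420) - 17480) = 1192*(420 - 17480) = 1192*(-17060) = -20335520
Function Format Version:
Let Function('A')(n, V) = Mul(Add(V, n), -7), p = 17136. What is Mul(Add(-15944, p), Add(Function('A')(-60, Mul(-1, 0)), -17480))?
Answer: -20335520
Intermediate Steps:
Function('A')(n, V) = Add(Mul(-7, V), Mul(-7, n))
Mul(Add(-15944, p), Add(Function('A')(-60, Mul(-1, 0)), -17480)) = Mul(Add(-15944, 17136), Add(Add(Mul(-7, Mul(-1, 0)), Mul(-7, -60)), -17480)) = Mul(1192, Add(Add(Mul(-7, 0), 420), -17480)) = Mul(1192, Add(Add(0, 420), -17480)) = Mul(1192, Add(420, -17480)) = Mul(1192, -17060) = -20335520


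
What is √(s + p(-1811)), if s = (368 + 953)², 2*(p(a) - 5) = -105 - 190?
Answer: √6979594/2 ≈ 1320.9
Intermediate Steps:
p(a) = -285/2 (p(a) = 5 + (-105 - 190)/2 = 5 + (½)*(-295) = 5 - 295/2 = -285/2)
s = 1745041 (s = 1321² = 1745041)
√(s + p(-1811)) = √(1745041 - 285/2) = √(3489797/2) = √6979594/2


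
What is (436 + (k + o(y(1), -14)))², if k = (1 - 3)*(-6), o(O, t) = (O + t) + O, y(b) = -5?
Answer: 179776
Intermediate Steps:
o(O, t) = t + 2*O
k = 12 (k = -2*(-6) = 12)
(436 + (k + o(y(1), -14)))² = (436 + (12 + (-14 + 2*(-5))))² = (436 + (12 + (-14 - 10)))² = (436 + (12 - 24))² = (436 - 12)² = 424² = 179776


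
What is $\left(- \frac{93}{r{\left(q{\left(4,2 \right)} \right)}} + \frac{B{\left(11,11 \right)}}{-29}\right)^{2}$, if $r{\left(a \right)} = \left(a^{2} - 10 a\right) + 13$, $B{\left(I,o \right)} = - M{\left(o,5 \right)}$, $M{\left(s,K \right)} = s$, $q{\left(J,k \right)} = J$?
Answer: $\frac{7941124}{101761} \approx 78.037$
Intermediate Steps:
$B{\left(I,o \right)} = - o$
$r{\left(a \right)} = 13 + a^{2} - 10 a$
$\left(- \frac{93}{r{\left(q{\left(4,2 \right)} \right)}} + \frac{B{\left(11,11 \right)}}{-29}\right)^{2} = \left(- \frac{93}{13 + 4^{2} - 40} + \frac{\left(-1\right) 11}{-29}\right)^{2} = \left(- \frac{93}{13 + 16 - 40} - - \frac{11}{29}\right)^{2} = \left(- \frac{93}{-11} + \frac{11}{29}\right)^{2} = \left(\left(-93\right) \left(- \frac{1}{11}\right) + \frac{11}{29}\right)^{2} = \left(\frac{93}{11} + \frac{11}{29}\right)^{2} = \left(\frac{2818}{319}\right)^{2} = \frac{7941124}{101761}$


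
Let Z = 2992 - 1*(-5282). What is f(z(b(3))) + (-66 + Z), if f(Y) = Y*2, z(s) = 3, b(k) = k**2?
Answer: 8214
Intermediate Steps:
Z = 8274 (Z = 2992 + 5282 = 8274)
f(Y) = 2*Y
f(z(b(3))) + (-66 + Z) = 2*3 + (-66 + 8274) = 6 + 8208 = 8214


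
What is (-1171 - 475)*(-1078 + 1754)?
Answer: -1112696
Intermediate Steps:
(-1171 - 475)*(-1078 + 1754) = -1646*676 = -1112696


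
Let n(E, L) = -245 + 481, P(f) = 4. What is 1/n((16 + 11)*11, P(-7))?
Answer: 1/236 ≈ 0.0042373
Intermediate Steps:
n(E, L) = 236
1/n((16 + 11)*11, P(-7)) = 1/236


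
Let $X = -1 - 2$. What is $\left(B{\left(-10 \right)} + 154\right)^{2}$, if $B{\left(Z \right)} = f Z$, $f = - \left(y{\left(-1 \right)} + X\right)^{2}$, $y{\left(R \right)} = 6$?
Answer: $59536$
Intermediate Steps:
$X = -3$
$f = -9$ ($f = - \left(6 - 3\right)^{2} = - 3^{2} = \left(-1\right) 9 = -9$)
$B{\left(Z \right)} = - 9 Z$
$\left(B{\left(-10 \right)} + 154\right)^{2} = \left(\left(-9\right) \left(-10\right) + 154\right)^{2} = \left(90 + 154\right)^{2} = 244^{2} = 59536$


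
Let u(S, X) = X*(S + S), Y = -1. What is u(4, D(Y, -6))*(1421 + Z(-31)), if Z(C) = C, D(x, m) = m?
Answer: -66720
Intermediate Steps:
u(S, X) = 2*S*X (u(S, X) = X*(2*S) = 2*S*X)
u(4, D(Y, -6))*(1421 + Z(-31)) = (2*4*(-6))*(1421 - 31) = -48*1390 = -66720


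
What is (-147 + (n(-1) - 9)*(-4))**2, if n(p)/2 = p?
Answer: 10609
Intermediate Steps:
n(p) = 2*p
(-147 + (n(-1) - 9)*(-4))**2 = (-147 + (2*(-1) - 9)*(-4))**2 = (-147 + (-2 - 9)*(-4))**2 = (-147 - 11*(-4))**2 = (-147 + 44)**2 = (-103)**2 = 10609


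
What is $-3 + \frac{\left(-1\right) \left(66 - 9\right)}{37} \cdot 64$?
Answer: $- \frac{3759}{37} \approx -101.59$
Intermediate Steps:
$-3 + \frac{\left(-1\right) \left(66 - 9\right)}{37} \cdot 64 = -3 + \left(-1\right) 57 \cdot \frac{1}{37} \cdot 64 = -3 + \left(-57\right) \frac{1}{37} \cdot 64 = -3 - \frac{3648}{37} = - \frac{3759}{37}$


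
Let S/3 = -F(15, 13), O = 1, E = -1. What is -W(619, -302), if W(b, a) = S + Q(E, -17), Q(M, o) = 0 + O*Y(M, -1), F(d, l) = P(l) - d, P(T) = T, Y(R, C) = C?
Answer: -5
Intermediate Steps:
F(d, l) = l - d
Q(M, o) = -1 (Q(M, o) = 0 + 1*(-1) = 0 - 1 = -1)
S = 6 (S = 3*(-(13 - 1*15)) = 3*(-(13 - 15)) = 3*(-1*(-2)) = 3*2 = 6)
W(b, a) = 5 (W(b, a) = 6 - 1 = 5)
-W(619, -302) = -1*5 = -5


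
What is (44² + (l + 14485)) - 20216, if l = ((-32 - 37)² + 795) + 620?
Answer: 2381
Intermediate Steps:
l = 6176 (l = ((-69)² + 795) + 620 = (4761 + 795) + 620 = 5556 + 620 = 6176)
(44² + (l + 14485)) - 20216 = (44² + (6176 + 14485)) - 20216 = (1936 + 20661) - 20216 = 22597 - 20216 = 2381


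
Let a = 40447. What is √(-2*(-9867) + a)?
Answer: √60181 ≈ 245.32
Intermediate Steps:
√(-2*(-9867) + a) = √(-2*(-9867) + 40447) = √(19734 + 40447) = √60181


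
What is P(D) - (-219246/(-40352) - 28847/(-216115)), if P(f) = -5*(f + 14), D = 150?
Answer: -3599748908517/4360336240 ≈ -825.57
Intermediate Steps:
P(f) = -70 - 5*f (P(f) = -5*(14 + f) = -70 - 5*f)
P(D) - (-219246/(-40352) - 28847/(-216115)) = (-70 - 5*150) - (-219246/(-40352) - 28847/(-216115)) = (-70 - 750) - (-219246*(-1/40352) - 28847*(-1/216115)) = -820 - (109623/20176 + 28847/216115) = -820 - 1*24273191717/4360336240 = -820 - 24273191717/4360336240 = -3599748908517/4360336240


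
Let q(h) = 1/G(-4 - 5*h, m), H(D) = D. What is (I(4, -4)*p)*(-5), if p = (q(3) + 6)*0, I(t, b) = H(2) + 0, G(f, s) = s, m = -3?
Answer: 0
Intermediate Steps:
q(h) = -⅓ (q(h) = 1/(-3) = -⅓)
I(t, b) = 2 (I(t, b) = 2 + 0 = 2)
p = 0 (p = (-⅓ + 6)*0 = (17/3)*0 = 0)
(I(4, -4)*p)*(-5) = (2*0)*(-5) = 0*(-5) = 0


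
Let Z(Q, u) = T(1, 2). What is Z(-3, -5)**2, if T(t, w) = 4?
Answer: 16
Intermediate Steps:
Z(Q, u) = 4
Z(-3, -5)**2 = 4**2 = 16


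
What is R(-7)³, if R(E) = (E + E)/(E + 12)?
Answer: -2744/125 ≈ -21.952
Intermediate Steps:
R(E) = 2*E/(12 + E) (R(E) = (2*E)/(12 + E) = 2*E/(12 + E))
R(-7)³ = (2*(-7)/(12 - 7))³ = (2*(-7)/5)³ = (2*(-7)*(⅕))³ = (-14/5)³ = -2744/125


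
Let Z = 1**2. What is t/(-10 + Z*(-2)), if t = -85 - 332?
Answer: 139/4 ≈ 34.750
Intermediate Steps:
t = -417
Z = 1
t/(-10 + Z*(-2)) = -417/(-10 + 1*(-2)) = -417/(-10 - 2) = -417/(-12) = -417*(-1/12) = 139/4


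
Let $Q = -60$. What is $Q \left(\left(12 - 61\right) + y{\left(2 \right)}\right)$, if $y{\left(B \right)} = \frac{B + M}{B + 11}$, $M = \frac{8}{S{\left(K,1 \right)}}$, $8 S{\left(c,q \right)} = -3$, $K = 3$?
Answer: $\frac{39380}{13} \approx 3029.2$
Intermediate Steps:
$S{\left(c,q \right)} = - \frac{3}{8}$ ($S{\left(c,q \right)} = \frac{1}{8} \left(-3\right) = - \frac{3}{8}$)
$M = - \frac{64}{3}$ ($M = \frac{8}{- \frac{3}{8}} = 8 \left(- \frac{8}{3}\right) = - \frac{64}{3} \approx -21.333$)
$y{\left(B \right)} = \frac{- \frac{64}{3} + B}{11 + B}$ ($y{\left(B \right)} = \frac{B - \frac{64}{3}}{B + 11} = \frac{- \frac{64}{3} + B}{11 + B}$)
$Q \left(\left(12 - 61\right) + y{\left(2 \right)}\right) = - 60 \left(\left(12 - 61\right) + \frac{- \frac{64}{3} + 2}{11 + 2}\right) = - 60 \left(-49 + \frac{1}{13} \left(- \frac{58}{3}\right)\right) = - 60 \left(-49 - \frac{58}{39}\right) = \left(-60\right) \left(- \frac{1969}{39}\right) = \frac{39380}{13}$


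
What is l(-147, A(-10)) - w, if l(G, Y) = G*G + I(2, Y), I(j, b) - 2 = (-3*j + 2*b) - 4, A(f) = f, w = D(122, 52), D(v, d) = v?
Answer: 21459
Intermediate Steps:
w = 122
I(j, b) = -2 - 3*j + 2*b (I(j, b) = 2 + ((-3*j + 2*b) - 4) = 2 + (-4 - 3*j + 2*b) = -2 - 3*j + 2*b)
l(G, Y) = -8 + G**2 + 2*Y (l(G, Y) = G*G + (-2 - 3*2 + 2*Y) = G**2 + (-2 - 6 + 2*Y) = G**2 + (-8 + 2*Y) = -8 + G**2 + 2*Y)
l(-147, A(-10)) - w = (-8 + (-147)**2 + 2*(-10)) - 1*122 = (-8 + 21609 - 20) - 122 = 21581 - 122 = 21459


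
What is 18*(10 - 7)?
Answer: 54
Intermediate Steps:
18*(10 - 7) = 18*3 = 54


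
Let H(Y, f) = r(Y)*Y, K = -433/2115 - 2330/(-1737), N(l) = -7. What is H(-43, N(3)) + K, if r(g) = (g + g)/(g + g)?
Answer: -17088404/408195 ≈ -41.863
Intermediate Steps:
r(g) = 1 (r(g) = (2*g)/((2*g)) = (2*g)*(1/(2*g)) = 1)
K = 463981/408195 (K = -433*1/2115 - 2330*(-1/1737) = -433/2115 + 2330/1737 = 463981/408195 ≈ 1.1367)
H(Y, f) = Y (H(Y, f) = 1*Y = Y)
H(-43, N(3)) + K = -43 + 463981/408195 = -17088404/408195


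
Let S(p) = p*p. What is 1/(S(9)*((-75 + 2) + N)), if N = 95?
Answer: 1/1782 ≈ 0.00056117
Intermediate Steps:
S(p) = p²
1/(S(9)*((-75 + 2) + N)) = 1/(9²*((-75 + 2) + 95)) = 1/(81*(-73 + 95)) = 1/(81*22) = 1/1782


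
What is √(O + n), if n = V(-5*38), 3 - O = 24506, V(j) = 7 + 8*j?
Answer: 4*I*√1626 ≈ 161.29*I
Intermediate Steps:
O = -24503 (O = 3 - 1*24506 = 3 - 24506 = -24503)
n = -1513 (n = 7 + 8*(-5*38) = 7 + 8*(-190) = 7 - 1520 = -1513)
√(O + n) = √(-24503 - 1513) = √(-26016) = 4*I*√1626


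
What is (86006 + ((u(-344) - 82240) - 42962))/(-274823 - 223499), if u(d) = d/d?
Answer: 39195/498322 ≈ 0.078654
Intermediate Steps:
u(d) = 1
(86006 + ((u(-344) - 82240) - 42962))/(-274823 - 223499) = (86006 + ((1 - 82240) - 42962))/(-274823 - 223499) = (86006 + (-82239 - 42962))/(-498322) = (86006 - 125201)*(-1/498322) = -39195*(-1/498322) = 39195/498322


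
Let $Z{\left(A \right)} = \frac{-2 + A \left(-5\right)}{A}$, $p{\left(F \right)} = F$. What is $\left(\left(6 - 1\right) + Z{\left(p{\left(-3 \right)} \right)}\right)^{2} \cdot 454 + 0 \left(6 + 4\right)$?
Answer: $\frac{1816}{9} \approx 201.78$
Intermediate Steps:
$Z{\left(A \right)} = \frac{-2 - 5 A}{A}$
$\left(\left(6 - 1\right) + Z{\left(p{\left(-3 \right)} \right)}\right)^{2} \cdot 454 + 0 \left(6 + 4\right) = \left(\left(6 - 1\right) - \left(5 + \frac{2}{-3}\right)\right)^{2} \cdot 454 + 0 \left(6 + 4\right) = \left(5 - \frac{13}{3}\right)^{2} \cdot 454 + 0 \cdot 10 = \left(5 + \left(-5 + \frac{2}{3}\right)\right)^{2} \cdot 454 + 0 = \left(5 - \frac{13}{3}\right)^{2} \cdot 454 + 0 = \left(\frac{2}{3}\right)^{2} \cdot 454 + 0 = \frac{4}{9} \cdot 454 + 0 = \frac{1816}{9} + 0 = \frac{1816}{9}$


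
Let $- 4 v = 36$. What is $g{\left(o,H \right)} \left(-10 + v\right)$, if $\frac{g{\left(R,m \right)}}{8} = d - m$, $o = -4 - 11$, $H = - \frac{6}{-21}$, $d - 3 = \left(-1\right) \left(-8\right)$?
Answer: $- \frac{11400}{7} \approx -1628.6$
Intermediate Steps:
$v = -9$ ($v = \left(- \frac{1}{4}\right) 36 = -9$)
$d = 11$ ($d = 3 - -8 = 3 + 8 = 11$)
$H = \frac{2}{7}$ ($H = \left(-6\right) \left(- \frac{1}{21}\right) = \frac{2}{7} \approx 0.28571$)
$o = -15$ ($o = -4 - 11 = -15$)
$g{\left(R,m \right)} = 88 - 8 m$ ($g{\left(R,m \right)} = 8 \left(11 - m\right) = 88 - 8 m$)
$g{\left(o,H \right)} \left(-10 + v\right) = \left(88 - \frac{16}{7}\right) \left(-10 - 9\right) = \left(88 - \frac{16}{7}\right) \left(-19\right) = \frac{600}{7} \left(-19\right) = - \frac{11400}{7}$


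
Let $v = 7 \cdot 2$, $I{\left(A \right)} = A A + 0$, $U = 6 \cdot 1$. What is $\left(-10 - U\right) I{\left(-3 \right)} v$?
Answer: $-2016$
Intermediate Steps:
$U = 6$
$I{\left(A \right)} = A^{2}$ ($I{\left(A \right)} = A^{2} + 0 = A^{2}$)
$v = 14$
$\left(-10 - U\right) I{\left(-3 \right)} v = \left(-10 - 6\right) \left(-3\right)^{2} \cdot 14 = \left(-10 - 6\right) 9 \cdot 14 = \left(-16\right) 9 \cdot 14 = \left(-144\right) 14 = -2016$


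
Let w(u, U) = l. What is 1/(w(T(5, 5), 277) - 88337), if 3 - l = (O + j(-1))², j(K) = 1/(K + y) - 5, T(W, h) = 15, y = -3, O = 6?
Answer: -16/1413353 ≈ -1.1321e-5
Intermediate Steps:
j(K) = -5 + 1/(-3 + K) (j(K) = 1/(K - 3) - 5 = 1/(-3 + K) - 5 = -5 + 1/(-3 + K))
l = 39/16 (l = 3 - (6 + (16 - 5*(-1))/(-3 - 1))² = 3 - (6 + (16 + 5)/(-4))² = 3 - (6 - ¼*21)² = 3 - (6 - 21/4)² = 3 - (¾)² = 3 - 1*9/16 = 3 - 9/16 = 39/16 ≈ 2.4375)
w(u, U) = 39/16
1/(w(T(5, 5), 277) - 88337) = 1/(39/16 - 88337) = 1/(-1413353/16) = -16/1413353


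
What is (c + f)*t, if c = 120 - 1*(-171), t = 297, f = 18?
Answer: 91773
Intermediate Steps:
c = 291 (c = 120 + 171 = 291)
(c + f)*t = (291 + 18)*297 = 309*297 = 91773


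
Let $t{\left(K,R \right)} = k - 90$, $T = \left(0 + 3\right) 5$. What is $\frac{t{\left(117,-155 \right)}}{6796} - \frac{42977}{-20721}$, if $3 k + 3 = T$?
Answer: $\frac{145144843}{70409958} \approx 2.0614$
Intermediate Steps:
$T = 15$ ($T = 3 \cdot 5 = 15$)
$k = 4$ ($k = -1 + \frac{1}{3} \cdot 15 = -1 + 5 = 4$)
$t{\left(K,R \right)} = -86$ ($t{\left(K,R \right)} = 4 - 90 = -86$)
$\frac{t{\left(117,-155 \right)}}{6796} - \frac{42977}{-20721} = - \frac{86}{6796} - \frac{42977}{-20721} = \left(-86\right) \frac{1}{6796} - - \frac{42977}{20721} = - \frac{43}{3398} + \frac{42977}{20721} = \frac{145144843}{70409958}$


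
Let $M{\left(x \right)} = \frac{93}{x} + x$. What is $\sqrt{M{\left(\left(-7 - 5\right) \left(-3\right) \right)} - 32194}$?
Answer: $\frac{i \sqrt{1157595}}{6} \approx 179.32 i$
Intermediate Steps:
$M{\left(x \right)} = x + \frac{93}{x}$
$\sqrt{M{\left(\left(-7 - 5\right) \left(-3\right) \right)} - 32194} = \sqrt{\left(\left(-7 - 5\right) \left(-3\right) + \frac{93}{\left(-7 - 5\right) \left(-3\right)}\right) - 32194} = \sqrt{\left(\left(-12\right) \left(-3\right) + \frac{93}{\left(-12\right) \left(-3\right)}\right) - 32194} = \sqrt{\left(36 + \frac{93}{36}\right) - 32194} = \sqrt{\left(36 + 93 \cdot \frac{1}{36}\right) - 32194} = \sqrt{\left(36 + \frac{31}{12}\right) - 32194} = \sqrt{\frac{463}{12} - 32194} = \sqrt{- \frac{385865}{12}} = \frac{i \sqrt{1157595}}{6}$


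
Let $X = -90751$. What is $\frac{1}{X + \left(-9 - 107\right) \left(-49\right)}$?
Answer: $- \frac{1}{85067} \approx -1.1755 \cdot 10^{-5}$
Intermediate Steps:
$\frac{1}{X + \left(-9 - 107\right) \left(-49\right)} = \frac{1}{-90751 + \left(-9 - 107\right) \left(-49\right)} = \frac{1}{-90751 - -5684} = \frac{1}{-90751 + 5684} = \frac{1}{-85067} = - \frac{1}{85067}$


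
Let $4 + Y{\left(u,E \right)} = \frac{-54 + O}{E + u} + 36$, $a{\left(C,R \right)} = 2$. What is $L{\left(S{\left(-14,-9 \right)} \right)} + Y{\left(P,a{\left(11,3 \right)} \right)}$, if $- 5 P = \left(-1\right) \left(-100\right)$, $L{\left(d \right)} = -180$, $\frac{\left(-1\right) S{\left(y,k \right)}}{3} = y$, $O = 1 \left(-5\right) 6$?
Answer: $- \frac{430}{3} \approx -143.33$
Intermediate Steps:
$O = -30$ ($O = \left(-5\right) 6 = -30$)
$S{\left(y,k \right)} = - 3 y$
$P = -20$ ($P = - \frac{\left(-1\right) \left(-100\right)}{5} = \left(- \frac{1}{5}\right) 100 = -20$)
$Y{\left(u,E \right)} = 32 - \frac{84}{E + u}$ ($Y{\left(u,E \right)} = -4 + \left(\frac{-54 - 30}{E + u} + 36\right) = -4 + \left(- \frac{84}{E + u} + 36\right) = -4 + \left(36 - \frac{84}{E + u}\right) = 32 - \frac{84}{E + u}$)
$L{\left(S{\left(-14,-9 \right)} \right)} + Y{\left(P,a{\left(11,3 \right)} \right)} = -180 + \frac{4 \left(-21 + 8 \cdot 2 + 8 \left(-20\right)\right)}{2 - 20} = -180 + \frac{4 \left(-21 + 16 - 160\right)}{-18} = -180 + 4 \left(- \frac{1}{18}\right) \left(-165\right) = -180 + \frac{110}{3} = - \frac{430}{3}$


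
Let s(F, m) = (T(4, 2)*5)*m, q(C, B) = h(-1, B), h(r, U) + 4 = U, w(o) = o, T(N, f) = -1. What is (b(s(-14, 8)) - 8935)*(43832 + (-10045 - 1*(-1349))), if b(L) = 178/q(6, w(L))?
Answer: -3454905312/11 ≈ -3.1408e+8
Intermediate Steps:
h(r, U) = -4 + U
q(C, B) = -4 + B
s(F, m) = -5*m (s(F, m) = (-1*5)*m = -5*m)
b(L) = 178/(-4 + L)
(b(s(-14, 8)) - 8935)*(43832 + (-10045 - 1*(-1349))) = (178/(-4 - 5*8) - 8935)*(43832 + (-10045 - 1*(-1349))) = (178/(-4 - 40) - 8935)*(43832 + (-10045 + 1349)) = (178/(-44) - 8935)*(43832 - 8696) = (178*(-1/44) - 8935)*35136 = (-89/22 - 8935)*35136 = -196659/22*35136 = -3454905312/11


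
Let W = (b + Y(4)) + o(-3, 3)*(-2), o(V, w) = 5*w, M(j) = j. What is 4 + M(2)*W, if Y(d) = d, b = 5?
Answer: -38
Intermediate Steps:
W = -21 (W = (5 + 4) + (5*3)*(-2) = 9 + 15*(-2) = 9 - 30 = -21)
4 + M(2)*W = 4 + 2*(-21) = 4 - 42 = -38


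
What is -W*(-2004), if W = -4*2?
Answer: -16032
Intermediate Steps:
W = -8
-W*(-2004) = -1*(-8)*(-2004) = 8*(-2004) = -16032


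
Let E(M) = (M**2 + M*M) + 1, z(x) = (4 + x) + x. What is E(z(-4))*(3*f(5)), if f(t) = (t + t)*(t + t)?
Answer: 9900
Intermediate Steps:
f(t) = 4*t**2 (f(t) = (2*t)*(2*t) = 4*t**2)
z(x) = 4 + 2*x
E(M) = 1 + 2*M**2 (E(M) = (M**2 + M**2) + 1 = 2*M**2 + 1 = 1 + 2*M**2)
E(z(-4))*(3*f(5)) = (1 + 2*(4 + 2*(-4))**2)*(3*(4*5**2)) = (1 + 2*(4 - 8)**2)*(3*(4*25)) = (1 + 2*(-4)**2)*(3*100) = (1 + 2*16)*300 = (1 + 32)*300 = 33*300 = 9900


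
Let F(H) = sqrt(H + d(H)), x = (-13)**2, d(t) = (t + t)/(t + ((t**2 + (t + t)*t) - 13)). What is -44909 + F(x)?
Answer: -44909 + sqrt(7368505599)/6603 ≈ -44896.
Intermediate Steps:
d(t) = 2*t/(-13 + t + 3*t**2) (d(t) = (2*t)/(t + ((t**2 + (2*t)*t) - 13)) = (2*t)/(t + ((t**2 + 2*t**2) - 13)) = (2*t)/(t + (3*t**2 - 13)) = (2*t)/(t + (-13 + 3*t**2)) = (2*t)/(-13 + t + 3*t**2) = 2*t/(-13 + t + 3*t**2))
x = 169
F(H) = sqrt(H + 2*H/(-13 + H + 3*H**2))
-44909 + F(x) = -44909 + sqrt(169*(-11 + 169 + 3*169**2)/(-13 + 169 + 3*169**2)) = -44909 + sqrt(169*(-11 + 169 + 3*28561)/(-13 + 169 + 3*28561)) = -44909 + sqrt(169*(-11 + 169 + 85683)/(-13 + 169 + 85683)) = -44909 + sqrt(169*85841/85839) = -44909 + sqrt(169*(1/85839)*85841) = -44909 + sqrt(1115933/6603) = -44909 + sqrt(7368505599)/6603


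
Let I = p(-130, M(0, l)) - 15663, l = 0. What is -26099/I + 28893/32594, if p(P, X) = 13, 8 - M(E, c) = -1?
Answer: 325711564/127524025 ≈ 2.5541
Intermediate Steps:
M(E, c) = 9 (M(E, c) = 8 - 1*(-1) = 8 + 1 = 9)
I = -15650 (I = 13 - 15663 = -15650)
-26099/I + 28893/32594 = -26099/(-15650) + 28893/32594 = -26099*(-1/15650) + 28893*(1/32594) = 26099/15650 + 28893/32594 = 325711564/127524025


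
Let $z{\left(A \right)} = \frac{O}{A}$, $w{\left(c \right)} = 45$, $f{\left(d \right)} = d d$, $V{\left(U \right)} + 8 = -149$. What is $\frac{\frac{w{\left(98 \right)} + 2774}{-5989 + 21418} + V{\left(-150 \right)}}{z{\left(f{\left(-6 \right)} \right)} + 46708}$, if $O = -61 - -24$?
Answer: $- \frac{29034408}{8647702493} \approx -0.0033575$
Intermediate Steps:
$V{\left(U \right)} = -157$ ($V{\left(U \right)} = -8 - 149 = -157$)
$O = -37$ ($O = -61 + 24 = -37$)
$f{\left(d \right)} = d^{2}$
$z{\left(A \right)} = - \frac{37}{A}$
$\frac{\frac{w{\left(98 \right)} + 2774}{-5989 + 21418} + V{\left(-150 \right)}}{z{\left(f{\left(-6 \right)} \right)} + 46708} = \frac{\frac{45 + 2774}{-5989 + 21418} - 157}{- \frac{37}{\left(-6\right)^{2}} + 46708} = \frac{\frac{2819}{15429} - 157}{- \frac{37}{36} + 46708} = - \frac{2419534}{15429 \cdot \frac{1681451}{36}} = \left(- \frac{2419534}{15429}\right) \frac{36}{1681451} = - \frac{29034408}{8647702493}$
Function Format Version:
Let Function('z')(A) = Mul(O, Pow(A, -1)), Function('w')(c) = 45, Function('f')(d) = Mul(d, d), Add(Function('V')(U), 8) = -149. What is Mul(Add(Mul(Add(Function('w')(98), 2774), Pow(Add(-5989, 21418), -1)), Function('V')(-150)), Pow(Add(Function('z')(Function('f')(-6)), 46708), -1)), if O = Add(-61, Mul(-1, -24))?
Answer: Rational(-29034408, 8647702493) ≈ -0.0033575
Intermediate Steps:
Function('V')(U) = -157 (Function('V')(U) = Add(-8, -149) = -157)
O = -37 (O = Add(-61, 24) = -37)
Function('f')(d) = Pow(d, 2)
Function('z')(A) = Mul(-37, Pow(A, -1))
Mul(Add(Mul(Add(Function('w')(98), 2774), Pow(Add(-5989, 21418), -1)), Function('V')(-150)), Pow(Add(Function('z')(Function('f')(-6)), 46708), -1)) = Mul(Add(Mul(Add(45, 2774), Pow(Add(-5989, 21418), -1)), -157), Pow(Add(Mul(-37, Pow(Pow(-6, 2), -1)), 46708), -1)) = Mul(Add(Mul(2819, Pow(15429, -1)), -157), Pow(Add(Mul(-37, Pow(36, -1)), 46708), -1)) = Mul(Add(Mul(2819, Rational(1, 15429)), -157), Pow(Add(Mul(-37, Rational(1, 36)), 46708), -1)) = Mul(Add(Rational(2819, 15429), -157), Pow(Add(Rational(-37, 36), 46708), -1)) = Mul(Rational(-2419534, 15429), Pow(Rational(1681451, 36), -1)) = Mul(Rational(-2419534, 15429), Rational(36, 1681451)) = Rational(-29034408, 8647702493)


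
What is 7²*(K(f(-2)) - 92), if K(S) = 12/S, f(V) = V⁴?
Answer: -17885/4 ≈ -4471.3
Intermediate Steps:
7²*(K(f(-2)) - 92) = 7²*(12/((-2)⁴) - 92) = 49*(12/16 - 92) = 49*(12*(1/16) - 92) = 49*(¾ - 92) = 49*(-365/4) = -17885/4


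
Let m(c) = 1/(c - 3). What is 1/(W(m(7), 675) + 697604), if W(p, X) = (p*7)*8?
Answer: 1/697618 ≈ 1.4334e-6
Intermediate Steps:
m(c) = 1/(-3 + c)
W(p, X) = 56*p (W(p, X) = (7*p)*8 = 56*p)
1/(W(m(7), 675) + 697604) = 1/(56/(-3 + 7) + 697604) = 1/(56/4 + 697604) = 1/(56*(1/4) + 697604) = 1/(14 + 697604) = 1/697618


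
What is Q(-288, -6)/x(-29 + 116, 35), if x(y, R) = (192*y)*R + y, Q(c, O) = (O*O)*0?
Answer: 0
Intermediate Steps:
Q(c, O) = 0 (Q(c, O) = O**2*0 = 0)
x(y, R) = y + 192*R*y (x(y, R) = 192*R*y + y = y + 192*R*y)
Q(-288, -6)/x(-29 + 116, 35) = 0/(((-29 + 116)*(1 + 192*35))) = 0/((87*(1 + 6720))) = 0/((87*6721)) = 0/584727 = 0*(1/584727) = 0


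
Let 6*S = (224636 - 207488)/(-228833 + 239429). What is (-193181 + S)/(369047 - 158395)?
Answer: -1023471509/1116034296 ≈ -0.91706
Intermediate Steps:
S = 1429/5298 (S = ((224636 - 207488)/(-228833 + 239429))/6 = (17148/10596)/6 = (17148*(1/10596))/6 = (⅙)*(1429/883) = 1429/5298 ≈ 0.26972)
(-193181 + S)/(369047 - 158395) = (-193181 + 1429/5298)/(369047 - 158395) = -1023471509/5298/210652 = -1023471509/5298*1/210652 = -1023471509/1116034296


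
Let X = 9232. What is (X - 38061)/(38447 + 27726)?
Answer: -28829/66173 ≈ -0.43566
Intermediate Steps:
(X - 38061)/(38447 + 27726) = (9232 - 38061)/(38447 + 27726) = -28829/66173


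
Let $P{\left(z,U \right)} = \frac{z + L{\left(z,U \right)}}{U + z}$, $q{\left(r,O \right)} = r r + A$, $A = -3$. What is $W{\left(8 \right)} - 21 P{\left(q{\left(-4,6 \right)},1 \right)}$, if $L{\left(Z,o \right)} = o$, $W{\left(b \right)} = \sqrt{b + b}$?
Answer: $-17$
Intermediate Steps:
$W{\left(b \right)} = \sqrt{2} \sqrt{b}$ ($W{\left(b \right)} = \sqrt{2 b} = \sqrt{2} \sqrt{b}$)
$q{\left(r,O \right)} = -3 + r^{2}$ ($q{\left(r,O \right)} = r r - 3 = r^{2} - 3 = -3 + r^{2}$)
$P{\left(z,U \right)} = 1$ ($P{\left(z,U \right)} = \frac{z + U}{U + z} = \frac{U + z}{U + z} = 1$)
$W{\left(8 \right)} - 21 P{\left(q{\left(-4,6 \right)},1 \right)} = \sqrt{2} \sqrt{8} - 21 = \sqrt{2} \cdot 2 \sqrt{2} - 21 = 4 - 21 = -17$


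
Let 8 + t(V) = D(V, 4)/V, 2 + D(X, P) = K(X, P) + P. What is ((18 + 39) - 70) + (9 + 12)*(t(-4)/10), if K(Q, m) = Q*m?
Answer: -449/20 ≈ -22.450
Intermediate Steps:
D(X, P) = -2 + P + P*X (D(X, P) = -2 + (X*P + P) = -2 + (P*X + P) = -2 + (P + P*X) = -2 + P + P*X)
t(V) = -8 + (2 + 4*V)/V (t(V) = -8 + (-2 + 4 + 4*V)/V = -8 + (2 + 4*V)/V)
((18 + 39) - 70) + (9 + 12)*(t(-4)/10) = ((18 + 39) - 70) + (9 + 12)*((-4 + 2/(-4))/10) = (57 - 70) + 21*((-4 + 2*(-¼))*(⅒)) = -13 + 21*((-4 - ½)*(⅒)) = -13 + 21*(-9/2*⅒) = -13 + 21*(-9/20) = -13 - 189/20 = -449/20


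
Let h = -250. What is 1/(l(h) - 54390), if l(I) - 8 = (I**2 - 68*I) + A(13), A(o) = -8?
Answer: 1/25110 ≈ 3.9825e-5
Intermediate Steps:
l(I) = I**2 - 68*I (l(I) = 8 + ((I**2 - 68*I) - 8) = 8 + (-8 + I**2 - 68*I) = I**2 - 68*I)
1/(l(h) - 54390) = 1/(-250*(-68 - 250) - 54390) = 1/(-250*(-318) - 54390) = 1/(79500 - 54390) = 1/25110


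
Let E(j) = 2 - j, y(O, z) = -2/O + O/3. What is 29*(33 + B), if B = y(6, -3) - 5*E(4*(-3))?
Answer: -3074/3 ≈ -1024.7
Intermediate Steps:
y(O, z) = -2/O + O/3 (y(O, z) = -2/O + O*(1/3) = -2/O + O/3)
B = -205/3 (B = (-2/6 + (1/3)*6) - 5*(2 - 4*(-3)) = (-2*1/6 + 2) - 5*(2 - 1*(-12)) = (-1/3 + 2) - 5*(2 + 12) = 5/3 - 5*14 = 5/3 - 70 = -205/3 ≈ -68.333)
29*(33 + B) = 29*(33 - 205/3) = 29*(-106/3) = -3074/3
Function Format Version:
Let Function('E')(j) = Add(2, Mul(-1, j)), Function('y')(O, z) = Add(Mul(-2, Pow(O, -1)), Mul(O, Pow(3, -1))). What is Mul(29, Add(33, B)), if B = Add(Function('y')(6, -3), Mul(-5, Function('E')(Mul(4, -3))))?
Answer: Rational(-3074, 3) ≈ -1024.7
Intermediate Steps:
Function('y')(O, z) = Add(Mul(-2, Pow(O, -1)), Mul(Rational(1, 3), O)) (Function('y')(O, z) = Add(Mul(-2, Pow(O, -1)), Mul(O, Rational(1, 3))) = Add(Mul(-2, Pow(O, -1)), Mul(Rational(1, 3), O)))
B = Rational(-205, 3) (B = Add(Add(Mul(-2, Pow(6, -1)), Mul(Rational(1, 3), 6)), Mul(-5, Add(2, Mul(-1, Mul(4, -3))))) = Add(Add(Mul(-2, Rational(1, 6)), 2), Mul(-5, Add(2, Mul(-1, -12)))) = Add(Add(Rational(-1, 3), 2), Mul(-5, Add(2, 12))) = Add(Rational(5, 3), Mul(-5, 14)) = Add(Rational(5, 3), -70) = Rational(-205, 3) ≈ -68.333)
Mul(29, Add(33, B)) = Mul(29, Add(33, Rational(-205, 3))) = Mul(29, Rational(-106, 3)) = Rational(-3074, 3)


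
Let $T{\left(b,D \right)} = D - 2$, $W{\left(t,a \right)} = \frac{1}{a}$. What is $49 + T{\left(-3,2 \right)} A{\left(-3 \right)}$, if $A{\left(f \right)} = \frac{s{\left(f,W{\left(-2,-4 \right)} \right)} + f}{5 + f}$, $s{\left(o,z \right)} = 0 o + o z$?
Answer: $49$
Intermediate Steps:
$T{\left(b,D \right)} = -2 + D$ ($T{\left(b,D \right)} = D - 2 = -2 + D$)
$s{\left(o,z \right)} = o z$ ($s{\left(o,z \right)} = 0 + o z = o z$)
$A{\left(f \right)} = \frac{3 f}{4 \left(5 + f\right)}$ ($A{\left(f \right)} = \frac{\frac{f}{-4} + f}{5 + f} = \frac{f \left(- \frac{1}{4}\right) + f}{5 + f} = \frac{- \frac{f}{4} + f}{5 + f} = \frac{\frac{3}{4} f}{5 + f} = \frac{3 f}{4 \left(5 + f\right)}$)
$49 + T{\left(-3,2 \right)} A{\left(-3 \right)} = 49 + \left(-2 + 2\right) \frac{3}{4} \left(-3\right) \frac{1}{5 - 3} = 49 + 0 \cdot \frac{3}{4} \left(-3\right) \frac{1}{2} = 49 + 0 \left(- \frac{9}{8}\right) = 49 + 0 = 49$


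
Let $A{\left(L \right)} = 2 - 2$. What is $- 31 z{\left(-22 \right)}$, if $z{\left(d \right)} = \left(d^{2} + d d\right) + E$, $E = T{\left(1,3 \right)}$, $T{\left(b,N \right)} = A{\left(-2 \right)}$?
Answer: $-30008$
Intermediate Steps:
$A{\left(L \right)} = 0$ ($A{\left(L \right)} = 2 - 2 = 0$)
$T{\left(b,N \right)} = 0$
$E = 0$
$z{\left(d \right)} = 2 d^{2}$ ($z{\left(d \right)} = \left(d^{2} + d d\right) + 0 = \left(d^{2} + d^{2}\right) + 0 = 2 d^{2} + 0 = 2 d^{2}$)
$- 31 z{\left(-22 \right)} = - 31 \cdot 2 \left(-22\right)^{2} = - 31 \cdot 2 \cdot 484 = \left(-31\right) 968 = -30008$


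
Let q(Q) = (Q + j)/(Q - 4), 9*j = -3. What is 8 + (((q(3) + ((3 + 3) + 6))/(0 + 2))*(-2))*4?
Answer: -88/3 ≈ -29.333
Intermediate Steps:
j = -⅓ (j = (⅑)*(-3) = -⅓ ≈ -0.33333)
q(Q) = (-⅓ + Q)/(-4 + Q) (q(Q) = (Q - ⅓)/(Q - 4) = (-⅓ + Q)/(-4 + Q))
8 + (((q(3) + ((3 + 3) + 6))/(0 + 2))*(-2))*4 = 8 + ((((-⅓ + 3)/(-4 + 3) + ((3 + 3) + 6))/(0 + 2))*(-2))*4 = 8 + ((((8/3)/(-1) + (6 + 6))/2)*(-2))*4 = 8 + (((-1*8/3 + 12)*(½))*(-2))*4 = 8 + (((-8/3 + 12)*(½))*(-2))*4 = 8 + (((28/3)*(½))*(-2))*4 = 8 + ((14/3)*(-2))*4 = 8 - 28/3*4 = 8 - 112/3 = -88/3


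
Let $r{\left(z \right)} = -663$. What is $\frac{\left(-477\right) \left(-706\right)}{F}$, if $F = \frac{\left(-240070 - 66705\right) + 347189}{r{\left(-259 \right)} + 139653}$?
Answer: $\frac{23403275190}{20207} \approx 1.1582 \cdot 10^{6}$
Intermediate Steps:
$F = \frac{20207}{69495}$ ($F = \frac{\left(-240070 - 66705\right) + 347189}{-663 + 139653} = \frac{-306775 + 347189}{138990} = 40414 \cdot \frac{1}{138990} = \frac{20207}{69495} \approx 0.29077$)
$\frac{\left(-477\right) \left(-706\right)}{F} = \frac{\left(-477\right) \left(-706\right)}{\frac{20207}{69495}} = 336762 \cdot \frac{69495}{20207} = \frac{23403275190}{20207}$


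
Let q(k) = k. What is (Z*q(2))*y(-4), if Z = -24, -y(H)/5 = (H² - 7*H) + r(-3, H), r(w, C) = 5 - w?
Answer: 12480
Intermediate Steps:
y(H) = -40 - 5*H² + 35*H (y(H) = -5*((H² - 7*H) + (5 - 1*(-3))) = -5*((H² - 7*H) + (5 + 3)) = -5*((H² - 7*H) + 8) = -5*(8 + H² - 7*H) = -40 - 5*H² + 35*H)
(Z*q(2))*y(-4) = (-24*2)*(-40 - 5*(-4)² + 35*(-4)) = -48*(-40 - 5*16 - 140) = -48*(-40 - 80 - 140) = -48*(-260) = 12480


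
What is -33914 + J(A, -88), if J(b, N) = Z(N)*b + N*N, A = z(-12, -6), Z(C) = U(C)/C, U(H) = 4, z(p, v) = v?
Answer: -287867/11 ≈ -26170.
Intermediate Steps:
Z(C) = 4/C
A = -6
J(b, N) = N**2 + 4*b/N (J(b, N) = (4/N)*b + N*N = 4*b/N + N**2 = N**2 + 4*b/N)
-33914 + J(A, -88) = -33914 + ((-88)**3 + 4*(-6))/(-88) = -33914 - (-681472 - 24)/88 = -33914 - 1/88*(-681496) = -33914 + 85187/11 = -287867/11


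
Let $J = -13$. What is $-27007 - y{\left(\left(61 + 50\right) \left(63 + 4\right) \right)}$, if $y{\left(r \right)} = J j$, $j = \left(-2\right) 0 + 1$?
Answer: $-26994$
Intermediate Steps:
$j = 1$ ($j = 0 + 1 = 1$)
$y{\left(r \right)} = -13$ ($y{\left(r \right)} = \left(-13\right) 1 = -13$)
$-27007 - y{\left(\left(61 + 50\right) \left(63 + 4\right) \right)} = -27007 - -13 = -27007 + 13 = -26994$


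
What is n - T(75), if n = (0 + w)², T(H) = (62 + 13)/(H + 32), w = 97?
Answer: 1006688/107 ≈ 9408.3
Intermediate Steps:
T(H) = 75/(32 + H)
n = 9409 (n = (0 + 97)² = 97² = 9409)
n - T(75) = 9409 - 75/(32 + 75) = 9409 - 75/107 = 1006688/107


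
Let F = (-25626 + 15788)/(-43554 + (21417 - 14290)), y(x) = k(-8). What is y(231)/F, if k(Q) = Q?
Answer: -145708/4919 ≈ -29.621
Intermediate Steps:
y(x) = -8
F = 9838/36427 (F = -9838/(-43554 + 7127) = -9838/(-36427) = -9838*(-1/36427) = 9838/36427 ≈ 0.27007)
y(231)/F = -8/9838/36427 = -8*36427/9838 = -145708/4919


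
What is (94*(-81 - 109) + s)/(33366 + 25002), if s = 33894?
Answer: 8017/29184 ≈ 0.27471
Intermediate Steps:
(94*(-81 - 109) + s)/(33366 + 25002) = (94*(-81 - 109) + 33894)/(33366 + 25002) = (94*(-190) + 33894)/58368 = (-17860 + 33894)*(1/58368) = 16034*(1/58368) = 8017/29184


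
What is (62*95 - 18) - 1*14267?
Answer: -8395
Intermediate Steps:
(62*95 - 18) - 1*14267 = (5890 - 18) - 14267 = 5872 - 14267 = -8395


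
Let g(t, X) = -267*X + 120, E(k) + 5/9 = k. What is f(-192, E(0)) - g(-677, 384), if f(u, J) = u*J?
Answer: 307544/3 ≈ 1.0251e+5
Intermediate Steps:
E(k) = -5/9 + k
f(u, J) = J*u
g(t, X) = 120 - 267*X
f(-192, E(0)) - g(-677, 384) = (-5/9 + 0)*(-192) - (120 - 267*384) = -5/9*(-192) - (120 - 102528) = 320/3 - 1*(-102408) = 320/3 + 102408 = 307544/3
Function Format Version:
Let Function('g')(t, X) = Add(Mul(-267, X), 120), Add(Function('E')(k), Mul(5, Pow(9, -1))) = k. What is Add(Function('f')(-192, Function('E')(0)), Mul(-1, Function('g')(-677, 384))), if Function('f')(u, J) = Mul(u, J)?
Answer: Rational(307544, 3) ≈ 1.0251e+5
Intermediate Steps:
Function('E')(k) = Add(Rational(-5, 9), k)
Function('f')(u, J) = Mul(J, u)
Function('g')(t, X) = Add(120, Mul(-267, X))
Add(Function('f')(-192, Function('E')(0)), Mul(-1, Function('g')(-677, 384))) = Add(Mul(Add(Rational(-5, 9), 0), -192), Mul(-1, Add(120, Mul(-267, 384)))) = Add(Mul(Rational(-5, 9), -192), Mul(-1, Add(120, -102528))) = Add(Rational(320, 3), Mul(-1, -102408)) = Add(Rational(320, 3), 102408) = Rational(307544, 3)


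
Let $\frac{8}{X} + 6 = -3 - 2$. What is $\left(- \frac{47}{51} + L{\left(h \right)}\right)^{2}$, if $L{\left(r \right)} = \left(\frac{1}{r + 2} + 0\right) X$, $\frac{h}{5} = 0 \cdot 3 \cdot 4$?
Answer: $\frac{519841}{314721} \approx 1.6518$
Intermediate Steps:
$h = 0$ ($h = 5 \cdot 0 \cdot 3 \cdot 4 = 5 \cdot 0 \cdot 4 = 5 \cdot 0 = 0$)
$X = - \frac{8}{11}$ ($X = \frac{8}{-6 - 5} = \frac{8}{-11} = 8 \left(- \frac{1}{11}\right) = - \frac{8}{11} \approx -0.72727$)
$L{\left(r \right)} = - \frac{8}{11 \left(2 + r\right)}$ ($L{\left(r \right)} = \left(\frac{1}{r + 2} + 0\right) \left(- \frac{8}{11}\right) = \left(\frac{1}{2 + r} + 0\right) \left(- \frac{8}{11}\right) = \frac{1}{2 + r} \left(- \frac{8}{11}\right) = - \frac{8}{11 \left(2 + r\right)}$)
$\left(- \frac{47}{51} + L{\left(h \right)}\right)^{2} = \left(- \frac{47}{51} - \frac{8}{22 + 11 \cdot 0}\right)^{2} = \left(\left(-47\right) \frac{1}{51} - \frac{8}{22 + 0}\right)^{2} = \left(- \frac{47}{51} - \frac{8}{22}\right)^{2} = \left(- \frac{47}{51} - \frac{4}{11}\right)^{2} = \left(- \frac{721}{561}\right)^{2} = \frac{519841}{314721}$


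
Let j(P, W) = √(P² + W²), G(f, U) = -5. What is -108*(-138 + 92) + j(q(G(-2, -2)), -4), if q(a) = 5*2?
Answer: 4968 + 2*√29 ≈ 4978.8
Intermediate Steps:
q(a) = 10
-108*(-138 + 92) + j(q(G(-2, -2)), -4) = -108*(-138 + 92) + √(10² + (-4)²) = -108*(-46) + √(100 + 16) = 4968 + √116 = 4968 + 2*√29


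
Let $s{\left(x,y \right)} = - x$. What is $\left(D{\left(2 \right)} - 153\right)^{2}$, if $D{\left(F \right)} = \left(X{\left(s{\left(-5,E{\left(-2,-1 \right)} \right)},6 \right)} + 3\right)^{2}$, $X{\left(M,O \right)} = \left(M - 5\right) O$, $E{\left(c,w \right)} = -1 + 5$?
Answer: $20736$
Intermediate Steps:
$E{\left(c,w \right)} = 4$
$X{\left(M,O \right)} = O \left(-5 + M\right)$ ($X{\left(M,O \right)} = \left(M - 5\right) O = \left(-5 + M\right) O = O \left(-5 + M\right)$)
$D{\left(F \right)} = 9$ ($D{\left(F \right)} = \left(6 \left(-5 - -5\right) + 3\right)^{2} = \left(6 \left(-5 + 5\right) + 3\right)^{2} = \left(6 \cdot 0 + 3\right)^{2} = \left(0 + 3\right)^{2} = 3^{2} = 9$)
$\left(D{\left(2 \right)} - 153\right)^{2} = \left(9 - 153\right)^{2} = \left(-144\right)^{2} = 20736$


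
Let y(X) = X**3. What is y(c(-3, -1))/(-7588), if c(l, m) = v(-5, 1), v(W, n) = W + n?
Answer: 16/1897 ≈ 0.0084344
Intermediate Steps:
c(l, m) = -4 (c(l, m) = -5 + 1 = -4)
y(c(-3, -1))/(-7588) = (-4)**3/(-7588) = -64*(-1/7588) = 16/1897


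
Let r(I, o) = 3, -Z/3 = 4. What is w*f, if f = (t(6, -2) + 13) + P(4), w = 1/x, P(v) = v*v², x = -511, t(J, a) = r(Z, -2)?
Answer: -80/511 ≈ -0.15656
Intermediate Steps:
Z = -12 (Z = -3*4 = -12)
t(J, a) = 3
P(v) = v³
w = -1/511 (w = 1/(-511) = -1/511 ≈ -0.0019569)
f = 80 (f = (3 + 13) + 4³ = 16 + 64 = 80)
w*f = -1/511*80 = -80/511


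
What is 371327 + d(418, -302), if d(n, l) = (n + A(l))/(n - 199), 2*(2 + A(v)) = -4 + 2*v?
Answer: 81320725/219 ≈ 3.7133e+5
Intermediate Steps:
A(v) = -4 + v (A(v) = -2 + (-4 + 2*v)/2 = -2 + (-2 + v) = -4 + v)
d(n, l) = (-4 + l + n)/(-199 + n) (d(n, l) = (n + (-4 + l))/(n - 199) = (-4 + l + n)/(-199 + n))
371327 + d(418, -302) = 371327 + (-4 - 302 + 418)/(-199 + 418) = 371327 + 112/219 = 81320725/219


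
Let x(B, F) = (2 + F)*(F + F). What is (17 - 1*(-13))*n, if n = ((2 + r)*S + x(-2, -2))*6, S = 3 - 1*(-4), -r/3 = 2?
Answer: -5040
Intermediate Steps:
r = -6 (r = -3*2 = -6)
S = 7 (S = 3 + 4 = 7)
x(B, F) = 2*F*(2 + F) (x(B, F) = (2 + F)*(2*F) = 2*F*(2 + F))
n = -168 (n = ((2 - 6)*7 + 2*(-2)*(2 - 2))*6 = (-4*7 + 2*(-2)*0)*6 = (-28 + 0)*6 = -28*6 = -168)
(17 - 1*(-13))*n = (17 - 1*(-13))*(-168) = (17 + 13)*(-168) = 30*(-168) = -5040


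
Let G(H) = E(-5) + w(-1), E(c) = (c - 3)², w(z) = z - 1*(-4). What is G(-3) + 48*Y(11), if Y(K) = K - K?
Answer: 67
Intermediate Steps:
w(z) = 4 + z (w(z) = z + 4 = 4 + z)
E(c) = (-3 + c)²
Y(K) = 0
G(H) = 67 (G(H) = (-3 - 5)² + (4 - 1) = (-8)² + 3 = 64 + 3 = 67)
G(-3) + 48*Y(11) = 67 + 48*0 = 67 + 0 = 67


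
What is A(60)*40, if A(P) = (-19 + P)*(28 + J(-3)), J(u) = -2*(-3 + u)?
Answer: 65600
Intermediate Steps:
J(u) = 6 - 2*u
A(P) = -760 + 40*P (A(P) = (-19 + P)*(28 + (6 - 2*(-3))) = (-19 + P)*(28 + (6 + 6)) = (-19 + P)*(28 + 12) = (-19 + P)*40 = -760 + 40*P)
A(60)*40 = (-760 + 40*60)*40 = (-760 + 2400)*40 = 1640*40 = 65600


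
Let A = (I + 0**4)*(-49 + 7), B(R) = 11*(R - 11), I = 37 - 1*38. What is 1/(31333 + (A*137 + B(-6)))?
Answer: 1/36900 ≈ 2.7100e-5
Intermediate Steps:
I = -1 (I = 37 - 38 = -1)
B(R) = -121 + 11*R (B(R) = 11*(-11 + R) = -121 + 11*R)
A = 42 (A = (-1 + 0**4)*(-49 + 7) = (-1 + 0)*(-42) = -1*(-42) = 42)
1/(31333 + (A*137 + B(-6))) = 1/(31333 + (42*137 + (-121 + 11*(-6)))) = 1/(31333 + (5754 + (-121 - 66))) = 1/(31333 + (5754 - 187)) = 1/(31333 + 5567) = 1/36900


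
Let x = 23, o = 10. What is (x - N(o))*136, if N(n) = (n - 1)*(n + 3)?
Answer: -12784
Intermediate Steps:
N(n) = (-1 + n)*(3 + n)
(x - N(o))*136 = (23 - (-3 + 10² + 2*10))*136 = (23 - (-3 + 100 + 20))*136 = (23 - 1*117)*136 = (23 - 117)*136 = -94*136 = -12784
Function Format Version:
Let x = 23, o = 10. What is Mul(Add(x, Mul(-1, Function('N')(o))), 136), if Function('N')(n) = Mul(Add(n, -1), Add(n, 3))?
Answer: -12784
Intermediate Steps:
Function('N')(n) = Mul(Add(-1, n), Add(3, n))
Mul(Add(x, Mul(-1, Function('N')(o))), 136) = Mul(Add(23, Mul(-1, Add(-3, Pow(10, 2), Mul(2, 10)))), 136) = Mul(Add(23, Mul(-1, Add(-3, 100, 20))), 136) = Mul(Add(23, Mul(-1, 117)), 136) = Mul(Add(23, -117), 136) = Mul(-94, 136) = -12784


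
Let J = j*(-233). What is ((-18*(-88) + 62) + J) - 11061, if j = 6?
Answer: -10813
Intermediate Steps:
J = -1398 (J = 6*(-233) = -1398)
((-18*(-88) + 62) + J) - 11061 = ((-18*(-88) + 62) - 1398) - 11061 = ((1584 + 62) - 1398) - 11061 = (1646 - 1398) - 11061 = 248 - 11061 = -10813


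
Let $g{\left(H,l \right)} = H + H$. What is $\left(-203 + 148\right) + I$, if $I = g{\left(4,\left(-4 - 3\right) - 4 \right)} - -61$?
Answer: $14$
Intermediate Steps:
$g{\left(H,l \right)} = 2 H$
$I = 69$ ($I = 2 \cdot 4 - -61 = 8 + 61 = 69$)
$\left(-203 + 148\right) + I = \left(-203 + 148\right) + 69 = -55 + 69 = 14$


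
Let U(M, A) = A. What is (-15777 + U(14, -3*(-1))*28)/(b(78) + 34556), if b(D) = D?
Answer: -15693/34634 ≈ -0.45311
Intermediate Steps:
(-15777 + U(14, -3*(-1))*28)/(b(78) + 34556) = (-15777 - 3*(-1)*28)/(78 + 34556) = (-15777 + 3*28)/34634 = (-15777 + 84)*(1/34634) = -15693*1/34634 = -15693/34634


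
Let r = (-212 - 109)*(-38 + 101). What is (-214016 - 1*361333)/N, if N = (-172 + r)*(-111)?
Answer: -191783/754615 ≈ -0.25415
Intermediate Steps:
r = -20223 (r = -321*63 = -20223)
N = 2263845 (N = (-172 - 20223)*(-111) = -20395*(-111) = 2263845)
(-214016 - 1*361333)/N = (-214016 - 1*361333)/2263845 = (-214016 - 361333)*(1/2263845) = -575349*1/2263845 = -191783/754615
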